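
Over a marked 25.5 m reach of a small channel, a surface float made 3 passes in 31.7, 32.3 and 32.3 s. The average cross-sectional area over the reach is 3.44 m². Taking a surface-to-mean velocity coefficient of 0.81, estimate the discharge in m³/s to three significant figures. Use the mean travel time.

t̄ = (31.7 + 32.3 + 32.3) / 3 = 32.1 s
v_surface = L / t̄ = 25.5 / 32.1 = 0.7944 m/s
v_mean = 0.81 × 0.7944 = 0.6435 m/s
Q = A × v_mean = 3.44 × 0.6435 = 2.213 m³/s

2.21 m³/s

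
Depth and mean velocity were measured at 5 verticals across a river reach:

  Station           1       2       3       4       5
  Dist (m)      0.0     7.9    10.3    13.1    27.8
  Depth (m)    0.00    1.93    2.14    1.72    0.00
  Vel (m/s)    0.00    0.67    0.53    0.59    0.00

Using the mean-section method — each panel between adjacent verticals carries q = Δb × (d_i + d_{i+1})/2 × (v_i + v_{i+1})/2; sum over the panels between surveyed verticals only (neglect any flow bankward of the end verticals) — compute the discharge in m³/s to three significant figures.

12.2 m³/s

Panel 1-2: Δb = 7.9 m, d̄ = (0.00+1.93)/2 = 0.965, v̄ = (0.00+0.67)/2 = 0.335 → q = 7.9×0.965×0.335 = 2.554 m³/s
Panel 2-3: Δb = 2.4 m, d̄ = (1.93+2.14)/2 = 2.035, v̄ = (0.67+0.53)/2 = 0.6 → q = 2.4×2.035×0.6 = 2.930 m³/s
Panel 3-4: Δb = 2.8 m, d̄ = (2.14+1.72)/2 = 1.93, v̄ = (0.53+0.59)/2 = 0.56 → q = 2.8×1.93×0.56 = 3.026 m³/s
Panel 4-5: Δb = 14.7 m, d̄ = (1.72+0.00)/2 = 0.86, v̄ = (0.59+0.00)/2 = 0.295 → q = 14.7×0.86×0.295 = 3.729 m³/s
Q = Σ q = 12.24 m³/s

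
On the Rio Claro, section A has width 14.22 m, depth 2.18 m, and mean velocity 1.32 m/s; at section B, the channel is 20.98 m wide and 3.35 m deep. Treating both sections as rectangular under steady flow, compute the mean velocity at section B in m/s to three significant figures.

Q = A₁V₁ = (14.22×2.18) × 1.32 = 40.92 m³/s
A₂ = 20.98 × 3.35 = 70.28 m²
V₂ = Q/A₂ = 40.92/70.28 = 0.5822 m/s

0.582 m/s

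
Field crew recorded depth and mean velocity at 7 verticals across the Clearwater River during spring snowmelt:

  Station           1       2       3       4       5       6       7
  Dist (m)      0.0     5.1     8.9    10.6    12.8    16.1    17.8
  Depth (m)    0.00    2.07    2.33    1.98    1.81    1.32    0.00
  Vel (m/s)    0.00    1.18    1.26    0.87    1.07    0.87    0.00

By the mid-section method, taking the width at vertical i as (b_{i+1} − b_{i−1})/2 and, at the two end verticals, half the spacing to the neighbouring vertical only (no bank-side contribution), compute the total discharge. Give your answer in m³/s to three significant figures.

w_2 = (8.9 − 0.0)/2 = 4.45 m; q_2 = 1.18 × 2.07 × 4.45 = 10.87 m³/s
w_3 = (10.6 − 5.1)/2 = 2.75 m; q_3 = 1.26 × 2.33 × 2.75 = 8.073 m³/s
w_4 = (12.8 − 8.9)/2 = 1.95 m; q_4 = 0.87 × 1.98 × 1.95 = 3.359 m³/s
w_5 = (16.1 − 10.6)/2 = 2.75 m; q_5 = 1.07 × 1.81 × 2.75 = 5.326 m³/s
w_6 = (17.8 − 12.8)/2 = 2.5 m; q_6 = 0.87 × 1.32 × 2.5 = 2.871 m³/s
Stations 1, 7 contribute zero (depth or velocity is 0).
Q = Σ qᵢ = 30.50 m³/s

30.5 m³/s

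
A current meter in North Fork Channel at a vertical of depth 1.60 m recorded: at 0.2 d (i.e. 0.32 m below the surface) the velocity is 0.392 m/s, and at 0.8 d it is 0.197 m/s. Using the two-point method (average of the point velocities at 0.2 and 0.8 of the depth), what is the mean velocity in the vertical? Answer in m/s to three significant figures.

v̄ = (0.392 + 0.197) / 2 = 0.2945 m/s

0.295 m/s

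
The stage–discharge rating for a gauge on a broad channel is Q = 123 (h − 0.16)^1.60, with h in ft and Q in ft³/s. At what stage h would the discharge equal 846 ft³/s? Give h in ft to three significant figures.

3.50 ft

h − h₀ = (Q/C)^(1/b) = (846/123)^(1/1.60) = 3.337 ft
h = 0.16 + 3.337 = 3.497 ft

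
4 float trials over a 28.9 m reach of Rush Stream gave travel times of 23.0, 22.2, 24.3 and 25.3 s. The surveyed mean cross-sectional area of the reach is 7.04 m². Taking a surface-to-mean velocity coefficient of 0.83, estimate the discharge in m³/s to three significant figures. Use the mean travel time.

7.13 m³/s

t̄ = (23.0 + 22.2 + 24.3 + 25.3) / 4 = 23.7 s
v_surface = L / t̄ = 28.9 / 23.7 = 1.219 m/s
v_mean = 0.83 × 1.219 = 1.012 m/s
Q = A × v_mean = 7.04 × 1.012 = 7.125 m³/s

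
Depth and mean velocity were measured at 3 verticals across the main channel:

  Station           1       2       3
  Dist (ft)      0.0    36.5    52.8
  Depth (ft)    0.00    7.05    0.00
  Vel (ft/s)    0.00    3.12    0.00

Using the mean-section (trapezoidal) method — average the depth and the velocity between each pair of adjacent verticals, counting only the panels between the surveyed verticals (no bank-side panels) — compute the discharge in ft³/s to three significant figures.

290 ft³/s

Panel 1-2: Δb = 36.5 ft, d̄ = (0.00+7.05)/2 = 3.525, v̄ = (0.00+3.12)/2 = 1.56 → q = 36.5×3.525×1.56 = 200.7 ft³/s
Panel 2-3: Δb = 16.3 ft, d̄ = (7.05+0.00)/2 = 3.525, v̄ = (3.12+0.00)/2 = 1.56 → q = 16.3×3.525×1.56 = 89.63 ft³/s
Q = Σ q = 290.3 ft³/s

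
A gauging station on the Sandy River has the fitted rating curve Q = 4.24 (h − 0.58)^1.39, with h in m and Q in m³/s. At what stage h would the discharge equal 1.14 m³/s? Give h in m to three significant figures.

0.969 m

h − h₀ = (Q/C)^(1/b) = (1.14/4.24)^(1/1.39) = 0.3887 m
h = 0.58 + 0.3887 = 0.9687 m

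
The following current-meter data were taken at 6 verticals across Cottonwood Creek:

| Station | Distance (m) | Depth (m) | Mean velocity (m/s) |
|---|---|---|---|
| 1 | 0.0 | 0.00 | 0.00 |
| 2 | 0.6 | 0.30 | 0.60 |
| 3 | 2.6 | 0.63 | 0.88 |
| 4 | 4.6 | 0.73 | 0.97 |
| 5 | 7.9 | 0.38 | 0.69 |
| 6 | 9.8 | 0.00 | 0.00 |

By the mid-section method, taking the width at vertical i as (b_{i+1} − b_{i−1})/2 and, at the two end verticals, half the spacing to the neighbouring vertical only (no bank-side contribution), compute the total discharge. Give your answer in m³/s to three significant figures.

w_2 = (2.6 − 0.0)/2 = 1.3 m; q_2 = 0.60 × 0.30 × 1.3 = 0.2340 m³/s
w_3 = (4.6 − 0.6)/2 = 2 m; q_3 = 0.88 × 0.63 × 2 = 1.109 m³/s
w_4 = (7.9 − 2.6)/2 = 2.65 m; q_4 = 0.97 × 0.73 × 2.65 = 1.876 m³/s
w_5 = (9.8 − 4.6)/2 = 2.6 m; q_5 = 0.69 × 0.38 × 2.6 = 0.6817 m³/s
Stations 1, 6 contribute zero (depth or velocity is 0).
Q = Σ qᵢ = 3.901 m³/s

3.90 m³/s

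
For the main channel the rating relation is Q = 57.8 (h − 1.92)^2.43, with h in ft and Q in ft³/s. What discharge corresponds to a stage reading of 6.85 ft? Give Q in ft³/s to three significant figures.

Q = 57.8 × (6.85 − 1.92)^2.43 = 57.8 × 4.93^2.43 = 2790 ft³/s

2790 ft³/s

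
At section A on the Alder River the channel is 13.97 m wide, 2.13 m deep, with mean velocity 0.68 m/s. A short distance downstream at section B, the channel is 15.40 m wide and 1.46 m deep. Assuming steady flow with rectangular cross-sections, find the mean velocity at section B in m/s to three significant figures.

0.900 m/s

Q = A₁V₁ = (13.97×2.13) × 0.68 = 20.23 m³/s
A₂ = 15.40 × 1.46 = 22.48 m²
V₂ = Q/A₂ = 20.23/22.48 = 0.8999 m/s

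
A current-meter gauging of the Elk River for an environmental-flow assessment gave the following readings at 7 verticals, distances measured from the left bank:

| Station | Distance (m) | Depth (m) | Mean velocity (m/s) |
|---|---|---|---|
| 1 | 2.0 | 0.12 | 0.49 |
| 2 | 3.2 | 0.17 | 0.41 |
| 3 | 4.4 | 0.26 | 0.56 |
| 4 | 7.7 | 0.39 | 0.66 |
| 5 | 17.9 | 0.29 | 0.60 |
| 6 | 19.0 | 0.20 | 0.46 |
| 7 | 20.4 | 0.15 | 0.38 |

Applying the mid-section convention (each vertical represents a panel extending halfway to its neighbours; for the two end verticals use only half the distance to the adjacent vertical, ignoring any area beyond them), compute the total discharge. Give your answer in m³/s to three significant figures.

3.32 m³/s

w_1 = (3.2 − 2.0)/2 = 0.6 m; q_1 = 0.49 × 0.12 × 0.6 = 0.03528 m³/s
w_2 = (4.4 − 2.0)/2 = 1.2 m; q_2 = 0.41 × 0.17 × 1.2 = 0.08364 m³/s
w_3 = (7.7 − 3.2)/2 = 2.25 m; q_3 = 0.56 × 0.26 × 2.25 = 0.3276 m³/s
w_4 = (17.9 − 4.4)/2 = 6.75 m; q_4 = 0.66 × 0.39 × 6.75 = 1.737 m³/s
w_5 = (19.0 − 7.7)/2 = 5.65 m; q_5 = 0.60 × 0.29 × 5.65 = 0.9831 m³/s
w_6 = (20.4 − 17.9)/2 = 1.25 m; q_6 = 0.46 × 0.20 × 1.25 = 0.1150 m³/s
w_7 = (20.4 − 19.0)/2 = 0.7 m; q_7 = 0.38 × 0.15 × 0.7 = 0.03990 m³/s
Q = Σ qᵢ = 3.322 m³/s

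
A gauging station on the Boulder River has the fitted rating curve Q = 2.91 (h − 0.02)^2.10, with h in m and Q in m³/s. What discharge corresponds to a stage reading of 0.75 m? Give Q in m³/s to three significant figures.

Q = 2.91 × (0.75 − 0.02)^2.10 = 2.91 × 0.73^2.10 = 1.503 m³/s

1.50 m³/s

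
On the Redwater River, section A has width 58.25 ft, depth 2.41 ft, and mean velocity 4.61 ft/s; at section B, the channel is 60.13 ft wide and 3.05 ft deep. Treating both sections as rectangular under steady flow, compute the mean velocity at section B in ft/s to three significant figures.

Q = A₁V₁ = (58.25×2.41) × 4.61 = 647.2 ft³/s
A₂ = 60.13 × 3.05 = 183.4 ft²
V₂ = Q/A₂ = 647.2/183.4 = 3.529 ft/s

3.53 ft/s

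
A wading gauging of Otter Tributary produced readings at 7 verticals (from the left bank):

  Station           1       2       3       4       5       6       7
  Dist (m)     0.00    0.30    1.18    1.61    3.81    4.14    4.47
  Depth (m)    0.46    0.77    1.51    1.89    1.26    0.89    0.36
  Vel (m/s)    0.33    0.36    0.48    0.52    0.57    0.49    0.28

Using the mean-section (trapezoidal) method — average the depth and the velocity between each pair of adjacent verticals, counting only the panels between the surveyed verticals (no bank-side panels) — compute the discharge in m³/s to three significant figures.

Panel 1-2: Δb = 0.3 m, d̄ = (0.46+0.77)/2 = 0.615, v̄ = (0.33+0.36)/2 = 0.345 → q = 0.3×0.615×0.345 = 0.06365 m³/s
Panel 2-3: Δb = 0.88 m, d̄ = (0.77+1.51)/2 = 1.14, v̄ = (0.36+0.48)/2 = 0.42 → q = 0.88×1.14×0.42 = 0.4213 m³/s
Panel 3-4: Δb = 0.43 m, d̄ = (1.51+1.89)/2 = 1.7, v̄ = (0.48+0.52)/2 = 0.5 → q = 0.43×1.7×0.5 = 0.3655 m³/s
Panel 4-5: Δb = 2.2 m, d̄ = (1.89+1.26)/2 = 1.575, v̄ = (0.52+0.57)/2 = 0.545 → q = 2.2×1.575×0.545 = 1.888 m³/s
Panel 5-6: Δb = 0.33 m, d̄ = (1.26+0.89)/2 = 1.075, v̄ = (0.57+0.49)/2 = 0.53 → q = 0.33×1.075×0.53 = 0.1880 m³/s
Panel 6-7: Δb = 0.33 m, d̄ = (0.89+0.36)/2 = 0.625, v̄ = (0.49+0.28)/2 = 0.385 → q = 0.33×0.625×0.385 = 0.07941 m³/s
Q = Σ q = 3.006 m³/s

3.01 m³/s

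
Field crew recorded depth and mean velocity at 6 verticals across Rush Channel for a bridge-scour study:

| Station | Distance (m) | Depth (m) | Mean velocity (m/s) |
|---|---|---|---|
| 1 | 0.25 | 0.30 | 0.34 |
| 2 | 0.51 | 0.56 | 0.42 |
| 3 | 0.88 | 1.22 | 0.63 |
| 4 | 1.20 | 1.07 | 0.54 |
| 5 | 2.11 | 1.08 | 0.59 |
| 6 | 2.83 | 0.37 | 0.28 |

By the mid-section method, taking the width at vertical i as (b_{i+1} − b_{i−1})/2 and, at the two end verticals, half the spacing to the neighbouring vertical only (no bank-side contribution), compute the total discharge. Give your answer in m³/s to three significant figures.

w_1 = (0.51 − 0.25)/2 = 0.13 m; q_1 = 0.34 × 0.30 × 0.13 = 0.01326 m³/s
w_2 = (0.88 − 0.25)/2 = 0.315 m; q_2 = 0.42 × 0.56 × 0.315 = 0.07409 m³/s
w_3 = (1.20 − 0.51)/2 = 0.345 m; q_3 = 0.63 × 1.22 × 0.345 = 0.2652 m³/s
w_4 = (2.11 − 0.88)/2 = 0.615 m; q_4 = 0.54 × 1.07 × 0.615 = 0.3553 m³/s
w_5 = (2.83 − 1.20)/2 = 0.815 m; q_5 = 0.59 × 1.08 × 0.815 = 0.5193 m³/s
w_6 = (2.83 − 2.11)/2 = 0.36 m; q_6 = 0.28 × 0.37 × 0.36 = 0.03730 m³/s
Q = Σ qᵢ = 1.264 m³/s

1.26 m³/s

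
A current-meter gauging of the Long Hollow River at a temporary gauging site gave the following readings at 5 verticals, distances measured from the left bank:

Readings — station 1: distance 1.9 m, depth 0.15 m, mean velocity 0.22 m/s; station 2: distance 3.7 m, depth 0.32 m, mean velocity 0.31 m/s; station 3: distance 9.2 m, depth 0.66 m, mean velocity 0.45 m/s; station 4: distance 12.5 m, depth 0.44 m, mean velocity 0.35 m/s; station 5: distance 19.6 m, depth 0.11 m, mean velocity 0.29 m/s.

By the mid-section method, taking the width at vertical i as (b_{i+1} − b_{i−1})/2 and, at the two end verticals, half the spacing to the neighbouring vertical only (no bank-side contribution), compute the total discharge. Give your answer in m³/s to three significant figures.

2.61 m³/s

w_1 = (3.7 − 1.9)/2 = 0.9 m; q_1 = 0.22 × 0.15 × 0.9 = 0.02970 m³/s
w_2 = (9.2 − 1.9)/2 = 3.65 m; q_2 = 0.31 × 0.32 × 3.65 = 0.3621 m³/s
w_3 = (12.5 − 3.7)/2 = 4.4 m; q_3 = 0.45 × 0.66 × 4.4 = 1.307 m³/s
w_4 = (19.6 − 9.2)/2 = 5.2 m; q_4 = 0.35 × 0.44 × 5.2 = 0.8008 m³/s
w_5 = (19.6 − 12.5)/2 = 3.55 m; q_5 = 0.29 × 0.11 × 3.55 = 0.1132 m³/s
Q = Σ qᵢ = 2.613 m³/s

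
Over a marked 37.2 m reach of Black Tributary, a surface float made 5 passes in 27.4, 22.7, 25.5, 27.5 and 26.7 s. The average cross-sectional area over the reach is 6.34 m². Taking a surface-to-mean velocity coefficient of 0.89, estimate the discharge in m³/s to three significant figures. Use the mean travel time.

t̄ = (27.4 + 22.7 + 25.5 + 27.5 + 26.7) / 5 = 25.96 s
v_surface = L / t̄ = 37.2 / 25.96 = 1.433 m/s
v_mean = 0.89 × 1.433 = 1.275 m/s
Q = A × v_mean = 6.34 × 1.275 = 8.086 m³/s

8.09 m³/s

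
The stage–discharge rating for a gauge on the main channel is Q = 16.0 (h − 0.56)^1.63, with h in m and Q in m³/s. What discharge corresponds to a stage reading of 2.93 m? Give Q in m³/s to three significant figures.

65.3 m³/s

Q = 16.0 × (2.93 − 0.56)^1.63 = 16.0 × 2.37^1.63 = 65.31 m³/s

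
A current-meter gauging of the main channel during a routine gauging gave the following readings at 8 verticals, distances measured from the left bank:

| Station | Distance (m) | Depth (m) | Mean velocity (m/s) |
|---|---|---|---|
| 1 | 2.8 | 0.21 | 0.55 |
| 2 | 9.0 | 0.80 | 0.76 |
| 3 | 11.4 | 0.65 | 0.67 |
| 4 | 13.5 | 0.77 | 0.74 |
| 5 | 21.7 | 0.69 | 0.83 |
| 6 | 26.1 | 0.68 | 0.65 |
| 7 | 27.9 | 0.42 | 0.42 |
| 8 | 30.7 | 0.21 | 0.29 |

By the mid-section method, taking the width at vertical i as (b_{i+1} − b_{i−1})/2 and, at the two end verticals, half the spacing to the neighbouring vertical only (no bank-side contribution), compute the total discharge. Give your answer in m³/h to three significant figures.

44500 m³/h

w_1 = (9.0 − 2.8)/2 = 3.1 m; q_1 = 0.55 × 0.21 × 3.1 = 0.3581 m³/s
w_2 = (11.4 − 2.8)/2 = 4.3 m; q_2 = 0.76 × 0.80 × 4.3 = 2.614 m³/s
w_3 = (13.5 − 9.0)/2 = 2.25 m; q_3 = 0.67 × 0.65 × 2.25 = 0.9799 m³/s
w_4 = (21.7 − 11.4)/2 = 5.15 m; q_4 = 0.74 × 0.77 × 5.15 = 2.934 m³/s
w_5 = (26.1 − 13.5)/2 = 6.3 m; q_5 = 0.83 × 0.69 × 6.3 = 3.608 m³/s
w_6 = (27.9 − 21.7)/2 = 3.1 m; q_6 = 0.65 × 0.68 × 3.1 = 1.370 m³/s
w_7 = (30.7 − 26.1)/2 = 2.3 m; q_7 = 0.42 × 0.42 × 2.3 = 0.4057 m³/s
w_8 = (30.7 − 27.9)/2 = 1.4 m; q_8 = 0.29 × 0.21 × 1.4 = 0.08526 m³/s
Q = Σ qᵢ = 12.36 m³/s
= 12.36 × 3600 = 44480 m³/h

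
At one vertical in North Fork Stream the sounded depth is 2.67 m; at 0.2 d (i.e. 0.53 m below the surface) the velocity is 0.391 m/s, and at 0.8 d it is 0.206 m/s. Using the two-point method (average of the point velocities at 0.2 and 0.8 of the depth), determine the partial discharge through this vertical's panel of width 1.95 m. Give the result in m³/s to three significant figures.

1.55 m³/s

v̄ = (0.391 + 0.206) / 2 = 0.2985 m/s
q = v̄ × d × w = 0.2985 × 2.67 × 1.95 = 1.554 m³/s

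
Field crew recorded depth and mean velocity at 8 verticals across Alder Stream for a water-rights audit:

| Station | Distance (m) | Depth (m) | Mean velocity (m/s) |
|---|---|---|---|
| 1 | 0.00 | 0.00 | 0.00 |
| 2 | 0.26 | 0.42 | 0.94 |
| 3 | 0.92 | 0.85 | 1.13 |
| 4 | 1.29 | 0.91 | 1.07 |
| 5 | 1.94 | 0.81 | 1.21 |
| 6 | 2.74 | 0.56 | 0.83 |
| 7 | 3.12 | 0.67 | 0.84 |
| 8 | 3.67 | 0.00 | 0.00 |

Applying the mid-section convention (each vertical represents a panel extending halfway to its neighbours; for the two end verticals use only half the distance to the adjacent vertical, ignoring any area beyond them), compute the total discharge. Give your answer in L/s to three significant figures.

w_2 = (0.92 − 0.00)/2 = 0.46 m; q_2 = 0.94 × 0.42 × 0.46 = 0.1816 m³/s
w_3 = (1.29 − 0.26)/2 = 0.515 m; q_3 = 1.13 × 0.85 × 0.515 = 0.4947 m³/s
w_4 = (1.94 − 0.92)/2 = 0.51 m; q_4 = 1.07 × 0.91 × 0.51 = 0.4966 m³/s
w_5 = (2.74 − 1.29)/2 = 0.725 m; q_5 = 1.21 × 0.81 × 0.725 = 0.7106 m³/s
w_6 = (3.12 − 1.94)/2 = 0.59 m; q_6 = 0.83 × 0.56 × 0.59 = 0.2742 m³/s
w_7 = (3.67 − 2.74)/2 = 0.465 m; q_7 = 0.84 × 0.67 × 0.465 = 0.2617 m³/s
Stations 1, 8 contribute zero (depth or velocity is 0).
Q = Σ qᵢ = 2.419 m³/s
= 2.419 × 1000 = 2419 L/s

2420 L/s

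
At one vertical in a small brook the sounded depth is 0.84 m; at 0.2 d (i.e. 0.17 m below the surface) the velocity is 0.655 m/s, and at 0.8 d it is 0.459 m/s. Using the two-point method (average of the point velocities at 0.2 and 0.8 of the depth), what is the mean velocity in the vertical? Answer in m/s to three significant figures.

v̄ = (0.655 + 0.459) / 2 = 0.5570 m/s

0.557 m/s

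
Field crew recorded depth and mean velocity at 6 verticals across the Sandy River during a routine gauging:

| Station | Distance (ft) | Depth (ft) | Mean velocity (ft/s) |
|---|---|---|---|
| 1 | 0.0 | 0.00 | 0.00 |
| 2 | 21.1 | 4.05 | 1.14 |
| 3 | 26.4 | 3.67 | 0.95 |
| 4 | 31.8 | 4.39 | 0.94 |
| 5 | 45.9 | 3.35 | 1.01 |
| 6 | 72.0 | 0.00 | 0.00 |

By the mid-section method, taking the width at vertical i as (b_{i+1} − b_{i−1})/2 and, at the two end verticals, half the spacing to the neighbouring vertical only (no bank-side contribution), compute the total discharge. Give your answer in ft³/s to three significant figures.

w_2 = (26.4 − 0.0)/2 = 13.2 ft; q_2 = 1.14 × 4.05 × 13.2 = 60.94 ft³/s
w_3 = (31.8 − 21.1)/2 = 5.35 ft; q_3 = 0.95 × 3.67 × 5.35 = 18.65 ft³/s
w_4 = (45.9 − 26.4)/2 = 9.75 ft; q_4 = 0.94 × 4.39 × 9.75 = 40.23 ft³/s
w_5 = (72.0 − 31.8)/2 = 20.1 ft; q_5 = 1.01 × 3.35 × 20.1 = 68.01 ft³/s
Stations 1, 6 contribute zero (depth or velocity is 0).
Q = Σ qᵢ = 187.8 ft³/s

188 ft³/s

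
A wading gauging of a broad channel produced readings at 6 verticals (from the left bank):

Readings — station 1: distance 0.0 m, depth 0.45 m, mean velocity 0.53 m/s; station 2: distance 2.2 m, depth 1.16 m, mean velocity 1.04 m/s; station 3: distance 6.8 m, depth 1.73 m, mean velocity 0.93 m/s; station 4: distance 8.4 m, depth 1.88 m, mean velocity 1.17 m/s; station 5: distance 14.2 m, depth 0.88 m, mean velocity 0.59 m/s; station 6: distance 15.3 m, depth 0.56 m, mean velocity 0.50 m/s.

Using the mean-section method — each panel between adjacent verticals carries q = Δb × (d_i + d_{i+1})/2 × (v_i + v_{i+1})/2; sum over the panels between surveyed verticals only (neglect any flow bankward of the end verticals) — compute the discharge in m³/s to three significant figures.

18.4 m³/s

Panel 1-2: Δb = 2.2 m, d̄ = (0.45+1.16)/2 = 0.805, v̄ = (0.53+1.04)/2 = 0.785 → q = 2.2×0.805×0.785 = 1.390 m³/s
Panel 2-3: Δb = 4.6 m, d̄ = (1.16+1.73)/2 = 1.445, v̄ = (1.04+0.93)/2 = 0.985 → q = 4.6×1.445×0.985 = 6.547 m³/s
Panel 3-4: Δb = 1.6 m, d̄ = (1.73+1.88)/2 = 1.805, v̄ = (0.93+1.17)/2 = 1.05 → q = 1.6×1.805×1.05 = 3.032 m³/s
Panel 4-5: Δb = 5.8 m, d̄ = (1.88+0.88)/2 = 1.38, v̄ = (1.17+0.59)/2 = 0.88 → q = 5.8×1.38×0.88 = 7.044 m³/s
Panel 5-6: Δb = 1.1 m, d̄ = (0.88+0.56)/2 = 0.72, v̄ = (0.59+0.50)/2 = 0.545 → q = 1.1×0.72×0.545 = 0.4316 m³/s
Q = Σ q = 18.45 m³/s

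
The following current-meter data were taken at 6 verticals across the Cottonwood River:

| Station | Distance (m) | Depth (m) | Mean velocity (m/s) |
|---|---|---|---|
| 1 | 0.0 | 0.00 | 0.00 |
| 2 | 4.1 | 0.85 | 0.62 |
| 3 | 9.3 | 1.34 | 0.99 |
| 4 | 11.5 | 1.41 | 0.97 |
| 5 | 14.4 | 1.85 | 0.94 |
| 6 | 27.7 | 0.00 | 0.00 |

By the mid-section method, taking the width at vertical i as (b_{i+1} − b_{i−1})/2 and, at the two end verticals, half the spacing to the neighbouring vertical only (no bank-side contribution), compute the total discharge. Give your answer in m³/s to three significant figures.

w_2 = (9.3 − 0.0)/2 = 4.65 m; q_2 = 0.62 × 0.85 × 4.65 = 2.451 m³/s
w_3 = (11.5 − 4.1)/2 = 3.7 m; q_3 = 0.99 × 1.34 × 3.7 = 4.908 m³/s
w_4 = (14.4 − 9.3)/2 = 2.55 m; q_4 = 0.97 × 1.41 × 2.55 = 3.488 m³/s
w_5 = (27.7 − 11.5)/2 = 8.1 m; q_5 = 0.94 × 1.85 × 8.1 = 14.09 m³/s
Stations 1, 6 contribute zero (depth or velocity is 0).
Q = Σ qᵢ = 24.93 m³/s

24.9 m³/s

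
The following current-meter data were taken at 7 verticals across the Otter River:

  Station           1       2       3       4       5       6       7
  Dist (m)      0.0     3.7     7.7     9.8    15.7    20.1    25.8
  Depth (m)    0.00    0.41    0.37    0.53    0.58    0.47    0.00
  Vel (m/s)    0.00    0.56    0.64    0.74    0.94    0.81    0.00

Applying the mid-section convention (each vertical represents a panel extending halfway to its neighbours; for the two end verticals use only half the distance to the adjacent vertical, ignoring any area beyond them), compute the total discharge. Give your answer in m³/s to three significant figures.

w_2 = (7.7 − 0.0)/2 = 3.85 m; q_2 = 0.56 × 0.41 × 3.85 = 0.8840 m³/s
w_3 = (9.8 − 3.7)/2 = 3.05 m; q_3 = 0.64 × 0.37 × 3.05 = 0.7222 m³/s
w_4 = (15.7 − 7.7)/2 = 4 m; q_4 = 0.74 × 0.53 × 4 = 1.569 m³/s
w_5 = (20.1 − 9.8)/2 = 5.15 m; q_5 = 0.94 × 0.58 × 5.15 = 2.808 m³/s
w_6 = (25.8 − 15.7)/2 = 5.05 m; q_6 = 0.81 × 0.47 × 5.05 = 1.923 m³/s
Stations 1, 7 contribute zero (depth or velocity is 0).
Q = Σ qᵢ = 7.905 m³/s

7.91 m³/s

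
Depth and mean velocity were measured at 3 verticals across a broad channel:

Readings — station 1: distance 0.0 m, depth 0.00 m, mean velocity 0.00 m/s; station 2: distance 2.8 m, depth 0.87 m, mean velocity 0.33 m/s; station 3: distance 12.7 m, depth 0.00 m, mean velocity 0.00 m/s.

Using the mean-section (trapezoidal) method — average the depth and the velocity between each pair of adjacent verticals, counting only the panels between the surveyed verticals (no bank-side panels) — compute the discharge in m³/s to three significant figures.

Panel 1-2: Δb = 2.8 m, d̄ = (0.00+0.87)/2 = 0.435, v̄ = (0.00+0.33)/2 = 0.165 → q = 2.8×0.435×0.165 = 0.2010 m³/s
Panel 2-3: Δb = 9.9 m, d̄ = (0.87+0.00)/2 = 0.435, v̄ = (0.33+0.00)/2 = 0.165 → q = 9.9×0.435×0.165 = 0.7106 m³/s
Q = Σ q = 0.9115 m³/s

0.912 m³/s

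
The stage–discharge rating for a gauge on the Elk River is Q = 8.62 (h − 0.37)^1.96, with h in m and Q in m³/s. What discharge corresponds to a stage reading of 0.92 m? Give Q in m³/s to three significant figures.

Q = 8.62 × (0.92 − 0.37)^1.96 = 8.62 × 0.55^1.96 = 2.671 m³/s

2.67 m³/s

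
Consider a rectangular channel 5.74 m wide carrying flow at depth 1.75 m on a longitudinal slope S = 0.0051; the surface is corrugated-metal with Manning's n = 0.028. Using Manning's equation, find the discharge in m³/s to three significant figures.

A = b·y = 5.74 × 1.75 = 10.05 m²
P = b + 2y = 5.74 + 2×1.75 = 9.240 m
R = A/P = 10.05/9.240 = 1.087 m
Q = (1/n)·A·R^(2/3)·S^(1/2) = (1/0.028) × 10.05 × 1.087^(2/3) × 0.0051^(1/2) = 27.09 m³/s

27.1 m³/s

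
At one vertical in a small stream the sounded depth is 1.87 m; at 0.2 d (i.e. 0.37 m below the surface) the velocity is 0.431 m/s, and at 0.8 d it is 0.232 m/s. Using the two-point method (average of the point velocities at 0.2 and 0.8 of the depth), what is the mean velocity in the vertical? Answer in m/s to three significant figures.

v̄ = (0.431 + 0.232) / 2 = 0.3315 m/s

0.332 m/s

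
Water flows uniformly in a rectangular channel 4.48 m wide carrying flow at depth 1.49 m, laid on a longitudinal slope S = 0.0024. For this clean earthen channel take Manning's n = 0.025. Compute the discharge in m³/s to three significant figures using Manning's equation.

12.1 m³/s

A = b·y = 4.48 × 1.49 = 6.675 m²
P = b + 2y = 4.48 + 2×1.49 = 7.460 m
R = A/P = 6.675/7.460 = 0.8948 m
Q = (1/n)·A·R^(2/3)·S^(1/2) = (1/0.025) × 6.675 × 0.8948^(2/3) × 0.0024^(1/2) = 12.15 m³/s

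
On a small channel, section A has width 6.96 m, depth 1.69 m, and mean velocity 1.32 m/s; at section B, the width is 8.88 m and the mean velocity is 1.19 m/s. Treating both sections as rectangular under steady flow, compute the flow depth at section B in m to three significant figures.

Q = A₁V₁ = (6.96×1.69) × 1.32 = 15.53 m³/s
d₂ = Q/(b₂ V₂) = 15.53/(8.88×1.19) = 1.469 m

1.47 m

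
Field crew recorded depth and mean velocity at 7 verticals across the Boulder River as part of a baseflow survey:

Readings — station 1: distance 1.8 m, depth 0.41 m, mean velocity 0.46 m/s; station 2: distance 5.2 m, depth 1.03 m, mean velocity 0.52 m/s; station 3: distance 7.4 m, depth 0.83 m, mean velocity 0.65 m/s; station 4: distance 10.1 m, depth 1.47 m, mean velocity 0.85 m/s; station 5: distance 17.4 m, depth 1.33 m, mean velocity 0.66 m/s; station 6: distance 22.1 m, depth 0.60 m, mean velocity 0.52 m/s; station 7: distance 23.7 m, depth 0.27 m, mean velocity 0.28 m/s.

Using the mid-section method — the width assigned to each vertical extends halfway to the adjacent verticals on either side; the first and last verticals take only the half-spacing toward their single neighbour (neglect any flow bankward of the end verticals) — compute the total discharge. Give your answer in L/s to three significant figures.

15700 L/s

w_1 = (5.2 − 1.8)/2 = 1.7 m; q_1 = 0.46 × 0.41 × 1.7 = 0.3206 m³/s
w_2 = (7.4 − 1.8)/2 = 2.8 m; q_2 = 0.52 × 1.03 × 2.8 = 1.500 m³/s
w_3 = (10.1 − 5.2)/2 = 2.45 m; q_3 = 0.65 × 0.83 × 2.45 = 1.322 m³/s
w_4 = (17.4 − 7.4)/2 = 5 m; q_4 = 0.85 × 1.47 × 5 = 6.248 m³/s
w_5 = (22.1 − 10.1)/2 = 6 m; q_5 = 0.66 × 1.33 × 6 = 5.267 m³/s
w_6 = (23.7 − 17.4)/2 = 3.15 m; q_6 = 0.52 × 0.60 × 3.15 = 0.9828 m³/s
w_7 = (23.7 − 22.1)/2 = 0.8 m; q_7 = 0.28 × 0.27 × 0.8 = 0.06048 m³/s
Q = Σ qᵢ = 15.70 m³/s
= 15.70 × 1000 = 15700 L/s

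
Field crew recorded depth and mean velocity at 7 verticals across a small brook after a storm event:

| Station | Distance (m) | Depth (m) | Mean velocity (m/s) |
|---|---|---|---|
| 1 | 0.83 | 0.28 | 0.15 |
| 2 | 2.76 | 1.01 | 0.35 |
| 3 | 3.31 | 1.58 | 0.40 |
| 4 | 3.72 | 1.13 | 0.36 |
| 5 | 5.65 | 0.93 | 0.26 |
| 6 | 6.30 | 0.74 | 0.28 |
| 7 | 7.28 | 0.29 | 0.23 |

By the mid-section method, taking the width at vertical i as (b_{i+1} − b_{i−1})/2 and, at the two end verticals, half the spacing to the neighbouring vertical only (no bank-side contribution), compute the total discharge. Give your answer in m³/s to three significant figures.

1.77 m³/s

w_1 = (2.76 − 0.83)/2 = 0.965 m; q_1 = 0.15 × 0.28 × 0.965 = 0.04053 m³/s
w_2 = (3.31 − 0.83)/2 = 1.24 m; q_2 = 0.35 × 1.01 × 1.24 = 0.4383 m³/s
w_3 = (3.72 − 2.76)/2 = 0.48 m; q_3 = 0.40 × 1.58 × 0.48 = 0.3034 m³/s
w_4 = (5.65 − 3.31)/2 = 1.17 m; q_4 = 0.36 × 1.13 × 1.17 = 0.4760 m³/s
w_5 = (6.30 − 3.72)/2 = 1.29 m; q_5 = 0.26 × 0.93 × 1.29 = 0.3119 m³/s
w_6 = (7.28 − 5.65)/2 = 0.815 m; q_6 = 0.28 × 0.74 × 0.815 = 0.1689 m³/s
w_7 = (7.28 − 6.30)/2 = 0.49 m; q_7 = 0.23 × 0.29 × 0.49 = 0.03268 m³/s
Q = Σ qᵢ = 1.772 m³/s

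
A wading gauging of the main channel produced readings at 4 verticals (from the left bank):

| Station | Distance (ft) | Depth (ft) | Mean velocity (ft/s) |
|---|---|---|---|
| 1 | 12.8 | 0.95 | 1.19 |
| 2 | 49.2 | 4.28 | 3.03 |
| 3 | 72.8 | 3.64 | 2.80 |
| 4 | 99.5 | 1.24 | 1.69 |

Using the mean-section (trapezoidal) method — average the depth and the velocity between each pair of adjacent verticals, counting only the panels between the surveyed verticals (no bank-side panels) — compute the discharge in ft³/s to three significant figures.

Panel 1-2: Δb = 36.4 ft, d̄ = (0.95+4.28)/2 = 2.615, v̄ = (1.19+3.03)/2 = 2.11 → q = 36.4×2.615×2.11 = 200.8 ft³/s
Panel 2-3: Δb = 23.6 ft, d̄ = (4.28+3.64)/2 = 3.96, v̄ = (3.03+2.80)/2 = 2.915 → q = 23.6×3.96×2.915 = 272.4 ft³/s
Panel 3-4: Δb = 26.7 ft, d̄ = (3.64+1.24)/2 = 2.44, v̄ = (2.80+1.69)/2 = 2.245 → q = 26.7×2.44×2.245 = 146.3 ft³/s
Q = Σ q = 619.5 ft³/s

620 ft³/s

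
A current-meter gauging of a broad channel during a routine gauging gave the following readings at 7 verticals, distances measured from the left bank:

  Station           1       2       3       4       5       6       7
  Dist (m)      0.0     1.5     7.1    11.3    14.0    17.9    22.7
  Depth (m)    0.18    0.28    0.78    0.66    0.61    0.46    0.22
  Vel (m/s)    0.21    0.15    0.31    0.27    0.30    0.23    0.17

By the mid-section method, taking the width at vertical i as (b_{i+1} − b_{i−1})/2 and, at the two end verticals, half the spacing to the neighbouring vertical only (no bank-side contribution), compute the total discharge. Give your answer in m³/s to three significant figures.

w_1 = (1.5 − 0.0)/2 = 0.75 m; q_1 = 0.21 × 0.18 × 0.75 = 0.02835 m³/s
w_2 = (7.1 − 0.0)/2 = 3.55 m; q_2 = 0.15 × 0.28 × 3.55 = 0.1491 m³/s
w_3 = (11.3 − 1.5)/2 = 4.9 m; q_3 = 0.31 × 0.78 × 4.9 = 1.185 m³/s
w_4 = (14.0 − 7.1)/2 = 3.45 m; q_4 = 0.27 × 0.66 × 3.45 = 0.6148 m³/s
w_5 = (17.9 − 11.3)/2 = 3.3 m; q_5 = 0.30 × 0.61 × 3.3 = 0.6039 m³/s
w_6 = (22.7 − 14.0)/2 = 4.35 m; q_6 = 0.23 × 0.46 × 4.35 = 0.4602 m³/s
w_7 = (22.7 − 17.9)/2 = 2.4 m; q_7 = 0.17 × 0.22 × 2.4 = 0.08976 m³/s
Q = Σ qᵢ = 3.131 m³/s

3.13 m³/s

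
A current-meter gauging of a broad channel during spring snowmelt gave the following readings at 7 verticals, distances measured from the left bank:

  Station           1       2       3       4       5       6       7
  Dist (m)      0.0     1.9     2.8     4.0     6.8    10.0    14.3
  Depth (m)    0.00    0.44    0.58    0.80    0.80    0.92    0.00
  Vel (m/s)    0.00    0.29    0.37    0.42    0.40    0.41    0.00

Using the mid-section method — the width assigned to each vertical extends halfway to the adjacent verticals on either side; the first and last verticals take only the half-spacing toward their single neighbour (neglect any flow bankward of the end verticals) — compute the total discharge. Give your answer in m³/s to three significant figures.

w_2 = (2.8 − 0.0)/2 = 1.4 m; q_2 = 0.29 × 0.44 × 1.4 = 0.1786 m³/s
w_3 = (4.0 − 1.9)/2 = 1.05 m; q_3 = 0.37 × 0.58 × 1.05 = 0.2253 m³/s
w_4 = (6.8 − 2.8)/2 = 2 m; q_4 = 0.42 × 0.80 × 2 = 0.6720 m³/s
w_5 = (10.0 − 4.0)/2 = 3 m; q_5 = 0.40 × 0.80 × 3 = 0.9600 m³/s
w_6 = (14.3 − 6.8)/2 = 3.75 m; q_6 = 0.41 × 0.92 × 3.75 = 1.415 m³/s
Stations 1, 7 contribute zero (depth or velocity is 0).
Q = Σ qᵢ = 3.450 m³/s

3.45 m³/s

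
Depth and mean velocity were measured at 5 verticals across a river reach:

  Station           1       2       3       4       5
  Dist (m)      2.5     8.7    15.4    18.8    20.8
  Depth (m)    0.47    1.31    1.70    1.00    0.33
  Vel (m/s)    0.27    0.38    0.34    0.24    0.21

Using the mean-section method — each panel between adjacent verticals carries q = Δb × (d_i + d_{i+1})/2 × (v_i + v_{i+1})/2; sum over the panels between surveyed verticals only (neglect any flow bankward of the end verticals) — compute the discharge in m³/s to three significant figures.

7.05 m³/s

Panel 1-2: Δb = 6.2 m, d̄ = (0.47+1.31)/2 = 0.89, v̄ = (0.27+0.38)/2 = 0.325 → q = 6.2×0.89×0.325 = 1.793 m³/s
Panel 2-3: Δb = 6.7 m, d̄ = (1.31+1.70)/2 = 1.505, v̄ = (0.38+0.34)/2 = 0.36 → q = 6.7×1.505×0.36 = 3.630 m³/s
Panel 3-4: Δb = 3.4 m, d̄ = (1.70+1.00)/2 = 1.35, v̄ = (0.34+0.24)/2 = 0.29 → q = 3.4×1.35×0.29 = 1.331 m³/s
Panel 4-5: Δb = 2 m, d̄ = (1.00+0.33)/2 = 0.665, v̄ = (0.24+0.21)/2 = 0.225 → q = 2×0.665×0.225 = 0.2993 m³/s
Q = Σ q = 7.054 m³/s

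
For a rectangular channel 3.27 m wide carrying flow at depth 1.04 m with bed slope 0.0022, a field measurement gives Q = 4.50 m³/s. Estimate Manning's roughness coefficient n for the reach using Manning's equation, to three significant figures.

0.0262

A = b·y = 3.27 × 1.04 = 3.401 m²
P = b + 2y = 3.27 + 2×1.04 = 5.350 m
R = A/P = 3.401/5.350 = 0.6357 m
n = (1/Q)·A·R^(2/3)·S^(1/2) = (1/4.50) × 3.401 × 0.7393 × 0.04690 = 0.02621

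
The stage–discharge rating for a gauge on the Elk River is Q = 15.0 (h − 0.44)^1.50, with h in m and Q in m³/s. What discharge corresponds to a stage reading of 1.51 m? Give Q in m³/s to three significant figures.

16.6 m³/s

Q = 15.0 × (1.51 − 0.44)^1.50 = 15.0 × 1.07^1.50 = 16.60 m³/s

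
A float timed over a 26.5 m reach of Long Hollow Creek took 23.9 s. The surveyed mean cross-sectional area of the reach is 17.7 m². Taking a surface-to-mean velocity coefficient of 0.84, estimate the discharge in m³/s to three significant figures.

16.5 m³/s

v_surface = L / t̄ = 26.5 / 23.9 = 1.109 m/s
v_mean = 0.84 × 1.109 = 0.9314 m/s
Q = A × v_mean = 17.7 × 0.9314 = 16.49 m³/s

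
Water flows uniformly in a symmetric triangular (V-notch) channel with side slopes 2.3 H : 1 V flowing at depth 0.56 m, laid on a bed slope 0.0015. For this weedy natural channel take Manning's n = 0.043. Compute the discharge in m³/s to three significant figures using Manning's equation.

0.262 m³/s

A = z·y² = 2.3×0.56² = 0.7213 m²
P = 2y√(1+z²) = 2×0.56×√(1+2.3²) = 2.809 m
R = A/P = 0.7213/2.809 = 0.2568 m
Q = (1/n)·A·R^(2/3)·S^(1/2) = (1/0.043) × 0.7213 × 0.2568^(2/3) × 0.0015^(1/2) = 0.2625 m³/s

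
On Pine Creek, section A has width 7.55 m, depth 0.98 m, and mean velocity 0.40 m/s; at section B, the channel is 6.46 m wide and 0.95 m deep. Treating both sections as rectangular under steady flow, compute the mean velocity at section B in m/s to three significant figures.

Q = A₁V₁ = (7.55×0.98) × 0.40 = 2.960 m³/s
A₂ = 6.46 × 0.95 = 6.137 m²
V₂ = Q/A₂ = 2.960/6.137 = 0.4823 m/s

0.482 m/s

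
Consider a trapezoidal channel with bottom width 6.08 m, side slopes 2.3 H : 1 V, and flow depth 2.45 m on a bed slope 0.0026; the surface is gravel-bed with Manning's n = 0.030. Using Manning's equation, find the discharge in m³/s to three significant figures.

65.7 m³/s

A = (b + z·y)·y = (6.08 + 2.3×2.45)×2.45 = 28.70 m²
P = b + 2y√(1+z²) = 6.08 + 2×2.45×√(1+2.3²) = 18.37 m
R = A/P = 28.70/18.37 = 1.562 m
Q = (1/n)·A·R^(2/3)·S^(1/2) = (1/0.030) × 28.70 × 1.562^(2/3) × 0.0026^(1/2) = 65.69 m³/s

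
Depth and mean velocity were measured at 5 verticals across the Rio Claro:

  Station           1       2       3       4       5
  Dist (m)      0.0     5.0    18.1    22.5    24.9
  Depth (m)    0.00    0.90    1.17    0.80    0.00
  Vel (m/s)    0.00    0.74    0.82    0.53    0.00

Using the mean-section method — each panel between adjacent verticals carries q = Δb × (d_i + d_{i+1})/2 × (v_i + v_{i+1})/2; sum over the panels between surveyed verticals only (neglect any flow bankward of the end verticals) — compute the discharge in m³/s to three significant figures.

14.6 m³/s

Panel 1-2: Δb = 5 m, d̄ = (0.00+0.90)/2 = 0.45, v̄ = (0.00+0.74)/2 = 0.37 → q = 5×0.45×0.37 = 0.8325 m³/s
Panel 2-3: Δb = 13.1 m, d̄ = (0.90+1.17)/2 = 1.035, v̄ = (0.74+0.82)/2 = 0.78 → q = 13.1×1.035×0.78 = 10.58 m³/s
Panel 3-4: Δb = 4.4 m, d̄ = (1.17+0.80)/2 = 0.985, v̄ = (0.82+0.53)/2 = 0.675 → q = 4.4×0.985×0.675 = 2.925 m³/s
Panel 4-5: Δb = 2.4 m, d̄ = (0.80+0.00)/2 = 0.4, v̄ = (0.53+0.00)/2 = 0.265 → q = 2.4×0.4×0.265 = 0.2544 m³/s
Q = Σ q = 14.59 m³/s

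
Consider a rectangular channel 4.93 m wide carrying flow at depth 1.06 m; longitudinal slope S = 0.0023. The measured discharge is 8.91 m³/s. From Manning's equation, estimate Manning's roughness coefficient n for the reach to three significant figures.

0.0230

A = b·y = 4.93 × 1.06 = 5.226 m²
P = b + 2y = 4.93 + 2×1.06 = 7.050 m
R = A/P = 5.226/7.050 = 0.7412 m
n = (1/Q)·A·R^(2/3)·S^(1/2) = (1/8.91) × 5.226 × 0.8190 × 0.04796 = 0.02304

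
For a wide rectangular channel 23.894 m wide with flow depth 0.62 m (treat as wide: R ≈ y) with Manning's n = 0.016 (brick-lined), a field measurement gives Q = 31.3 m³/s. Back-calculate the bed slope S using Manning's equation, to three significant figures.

0.00216

A = b·y = 23.894 × 0.62 = 14.81 m²
Wide channel: R ≈ y = 0.62 m
S = (Q·n / (1·A·R^(2/3)))² = (31.3×0.016 / (1×14.81×0.7271))² = 0.002162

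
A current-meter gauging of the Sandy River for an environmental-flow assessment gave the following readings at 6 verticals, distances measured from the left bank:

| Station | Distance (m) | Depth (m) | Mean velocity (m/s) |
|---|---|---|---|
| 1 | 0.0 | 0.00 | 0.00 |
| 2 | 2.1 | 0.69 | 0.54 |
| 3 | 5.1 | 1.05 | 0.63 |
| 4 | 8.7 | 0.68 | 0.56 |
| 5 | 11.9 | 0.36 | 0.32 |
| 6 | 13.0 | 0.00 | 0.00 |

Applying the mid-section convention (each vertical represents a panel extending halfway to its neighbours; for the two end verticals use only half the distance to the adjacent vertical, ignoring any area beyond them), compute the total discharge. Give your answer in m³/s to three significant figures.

w_2 = (5.1 − 0.0)/2 = 2.55 m; q_2 = 0.54 × 0.69 × 2.55 = 0.9501 m³/s
w_3 = (8.7 − 2.1)/2 = 3.3 m; q_3 = 0.63 × 1.05 × 3.3 = 2.183 m³/s
w_4 = (11.9 − 5.1)/2 = 3.4 m; q_4 = 0.56 × 0.68 × 3.4 = 1.295 m³/s
w_5 = (13.0 − 8.7)/2 = 2.15 m; q_5 = 0.32 × 0.36 × 2.15 = 0.2477 m³/s
Stations 1, 6 contribute zero (depth or velocity is 0).
Q = Σ qᵢ = 4.675 m³/s

4.68 m³/s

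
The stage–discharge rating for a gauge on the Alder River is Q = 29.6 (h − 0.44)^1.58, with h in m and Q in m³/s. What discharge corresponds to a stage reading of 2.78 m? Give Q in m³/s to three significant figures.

113 m³/s

Q = 29.6 × (2.78 − 0.44)^1.58 = 29.6 × 2.34^1.58 = 113.4 m³/s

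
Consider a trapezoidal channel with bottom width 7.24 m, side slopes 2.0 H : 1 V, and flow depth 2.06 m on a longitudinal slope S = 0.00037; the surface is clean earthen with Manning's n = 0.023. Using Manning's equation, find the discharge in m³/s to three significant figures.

A = (b + z·y)·y = (7.24 + 2.0×2.06)×2.06 = 23.40 m²
P = b + 2y√(1+z²) = 7.24 + 2×2.06×√(1+2.0²) = 16.45 m
R = A/P = 23.40/16.45 = 1.422 m
Q = (1/n)·A·R^(2/3)·S^(1/2) = (1/0.023) × 23.40 × 1.422^(2/3) × 0.00037^(1/2) = 24.75 m³/s

24.8 m³/s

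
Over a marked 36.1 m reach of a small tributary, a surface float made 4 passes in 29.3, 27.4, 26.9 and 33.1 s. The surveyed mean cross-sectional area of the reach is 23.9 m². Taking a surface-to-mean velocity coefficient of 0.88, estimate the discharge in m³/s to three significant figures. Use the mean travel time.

26.0 m³/s

t̄ = (29.3 + 27.4 + 26.9 + 33.1) / 4 = 29.175 s
v_surface = L / t̄ = 36.1 / 29.175 = 1.237 m/s
v_mean = 0.88 × 1.237 = 1.089 m/s
Q = A × v_mean = 23.9 × 1.089 = 26.02 m³/s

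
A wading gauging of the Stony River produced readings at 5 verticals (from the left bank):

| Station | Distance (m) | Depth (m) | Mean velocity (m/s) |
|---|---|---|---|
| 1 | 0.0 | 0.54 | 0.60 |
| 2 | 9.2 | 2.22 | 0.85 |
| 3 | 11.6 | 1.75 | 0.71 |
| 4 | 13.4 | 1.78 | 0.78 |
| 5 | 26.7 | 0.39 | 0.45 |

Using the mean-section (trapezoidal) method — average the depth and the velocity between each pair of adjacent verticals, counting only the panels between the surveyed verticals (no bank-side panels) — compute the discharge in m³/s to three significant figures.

24.2 m³/s

Panel 1-2: Δb = 9.2 m, d̄ = (0.54+2.22)/2 = 1.38, v̄ = (0.60+0.85)/2 = 0.725 → q = 9.2×1.38×0.725 = 9.205 m³/s
Panel 2-3: Δb = 2.4 m, d̄ = (2.22+1.75)/2 = 1.985, v̄ = (0.85+0.71)/2 = 0.78 → q = 2.4×1.985×0.78 = 3.716 m³/s
Panel 3-4: Δb = 1.8 m, d̄ = (1.75+1.78)/2 = 1.765, v̄ = (0.71+0.78)/2 = 0.745 → q = 1.8×1.765×0.745 = 2.367 m³/s
Panel 4-5: Δb = 13.3 m, d̄ = (1.78+0.39)/2 = 1.085, v̄ = (0.78+0.45)/2 = 0.615 → q = 13.3×1.085×0.615 = 8.875 m³/s
Q = Σ q = 24.16 m³/s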